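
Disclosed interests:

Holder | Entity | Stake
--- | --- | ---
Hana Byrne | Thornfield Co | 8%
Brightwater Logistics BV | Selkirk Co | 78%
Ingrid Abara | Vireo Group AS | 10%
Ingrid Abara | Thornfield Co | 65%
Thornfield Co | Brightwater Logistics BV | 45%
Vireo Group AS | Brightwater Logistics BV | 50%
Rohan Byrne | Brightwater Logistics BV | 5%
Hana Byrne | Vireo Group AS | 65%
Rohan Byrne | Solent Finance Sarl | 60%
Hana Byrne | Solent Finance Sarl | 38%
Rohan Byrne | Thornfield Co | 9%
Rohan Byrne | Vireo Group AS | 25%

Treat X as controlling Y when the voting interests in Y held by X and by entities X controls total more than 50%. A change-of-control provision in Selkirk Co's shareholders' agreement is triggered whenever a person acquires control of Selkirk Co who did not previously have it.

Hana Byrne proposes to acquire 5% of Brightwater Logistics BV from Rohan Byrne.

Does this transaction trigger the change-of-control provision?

The purchase adds only to Hana's holdings (Rohan's stake shrinks), so Hana is the only person who could newly come to control Selkirk.
Hana holds 65% of Vireo, so Hana controls Vireo.
Neither Hana nor any entity Hana controls holds any voting interest in Selkirk.
So before the transaction, Hana does not control Selkirk.
After the purchase, Hana holds 5% of Brightwater directly, and Rohan's stake falls to 0%.
Vireo and Hana together hold 50% + 5% = 55% of Brightwater, so Hana controls Brightwater.
Brightwater holds 78% of Selkirk, so Hana controls Selkirk.
Hana did not control Selkirk before and does after, so the clause is triggered.

Yes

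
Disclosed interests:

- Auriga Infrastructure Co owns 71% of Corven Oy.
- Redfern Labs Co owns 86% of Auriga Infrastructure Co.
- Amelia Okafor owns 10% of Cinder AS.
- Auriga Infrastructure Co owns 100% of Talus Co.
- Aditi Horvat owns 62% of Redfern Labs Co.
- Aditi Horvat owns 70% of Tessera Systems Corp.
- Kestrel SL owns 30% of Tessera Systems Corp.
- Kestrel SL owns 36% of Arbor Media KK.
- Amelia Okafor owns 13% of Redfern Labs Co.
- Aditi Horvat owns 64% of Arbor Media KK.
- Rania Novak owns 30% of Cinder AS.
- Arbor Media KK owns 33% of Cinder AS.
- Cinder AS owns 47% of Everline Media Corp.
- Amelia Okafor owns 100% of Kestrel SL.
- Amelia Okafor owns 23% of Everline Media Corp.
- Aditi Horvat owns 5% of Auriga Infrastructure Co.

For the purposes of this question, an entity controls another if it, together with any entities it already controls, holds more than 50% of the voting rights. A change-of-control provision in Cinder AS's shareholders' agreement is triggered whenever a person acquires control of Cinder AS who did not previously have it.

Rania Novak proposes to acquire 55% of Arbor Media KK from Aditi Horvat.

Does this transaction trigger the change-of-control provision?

The purchase adds only to Rania's holdings (Aditi's stake shrinks), so Rania is the only person who could newly come to control Cinder.
Rania's largest direct stake is 30% in Cinder, which does not meet the threshold, so Rania controls no company.
In Cinder, Rania's side holds only 30%, not > 50%.
So before the transaction, Rania does not control Cinder.
After the purchase, Rania holds 55% of Arbor directly, and Aditi's stake falls to 9%.
Rania holds 55% of Arbor, so Rania controls Arbor.
Rania and Arbor together hold 30% + 33% = 63% of Cinder, so Rania controls Cinder.
Rania did not control Cinder before and does after, so the clause is triggered.

Yes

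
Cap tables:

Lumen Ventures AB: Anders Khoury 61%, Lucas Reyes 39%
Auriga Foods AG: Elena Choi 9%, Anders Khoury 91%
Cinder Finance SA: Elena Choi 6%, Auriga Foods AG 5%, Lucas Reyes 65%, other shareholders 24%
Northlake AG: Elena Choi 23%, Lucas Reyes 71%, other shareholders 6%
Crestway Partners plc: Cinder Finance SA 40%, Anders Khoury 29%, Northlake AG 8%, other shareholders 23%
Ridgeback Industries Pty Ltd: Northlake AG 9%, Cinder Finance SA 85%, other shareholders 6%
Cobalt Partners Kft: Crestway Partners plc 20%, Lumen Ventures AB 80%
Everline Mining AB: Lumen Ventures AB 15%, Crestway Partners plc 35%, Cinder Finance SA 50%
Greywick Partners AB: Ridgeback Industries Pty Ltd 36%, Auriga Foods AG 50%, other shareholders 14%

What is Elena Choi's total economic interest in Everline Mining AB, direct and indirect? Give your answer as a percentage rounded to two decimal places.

4.77%

Elena reaches Everline along 5 paths.
Via Cinder → Crestway: 6% × 40% × 35% = 0.84%.
Via Auriga → Cinder → Crestway: 9% × 5% × 40% × 35% = 0.063%.
Via Northlake → Crestway: 23% × 8% × 35% = 0.644%.
Via Cinder: 6% × 50% = 3%.
Via Auriga → Cinder: 9% × 5% × 50% = 0.225%.
Total: 0.84% + 0.063% + 0.644% + 3% + 0.225% = 4.772%.
Rounded: 4.77%.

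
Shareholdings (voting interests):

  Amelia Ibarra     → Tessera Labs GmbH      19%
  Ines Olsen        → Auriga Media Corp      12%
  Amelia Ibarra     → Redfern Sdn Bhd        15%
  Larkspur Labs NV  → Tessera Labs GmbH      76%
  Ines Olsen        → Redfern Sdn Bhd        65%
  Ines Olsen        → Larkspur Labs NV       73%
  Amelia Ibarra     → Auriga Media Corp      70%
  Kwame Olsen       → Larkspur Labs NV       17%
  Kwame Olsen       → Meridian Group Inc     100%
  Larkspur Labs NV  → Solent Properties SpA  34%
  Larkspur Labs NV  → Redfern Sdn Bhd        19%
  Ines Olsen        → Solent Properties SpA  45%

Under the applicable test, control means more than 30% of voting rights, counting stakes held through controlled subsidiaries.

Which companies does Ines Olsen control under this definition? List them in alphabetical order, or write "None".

Larkspur Labs NV, Redfern Sdn Bhd, Solent Properties SpA, Tessera Labs GmbH

Ines holds 73% of Larkspur, so Ines controls Larkspur.
Ines and Larkspur together hold 45% + 34% = 79% of Solent, so Ines controls Solent.
Ines and Larkspur together hold 65% + 19% = 84% of Redfern, so Ines controls Redfern.
Larkspur holds 76% of Tessera, so Ines controls Tessera.
No other company's threshold is met.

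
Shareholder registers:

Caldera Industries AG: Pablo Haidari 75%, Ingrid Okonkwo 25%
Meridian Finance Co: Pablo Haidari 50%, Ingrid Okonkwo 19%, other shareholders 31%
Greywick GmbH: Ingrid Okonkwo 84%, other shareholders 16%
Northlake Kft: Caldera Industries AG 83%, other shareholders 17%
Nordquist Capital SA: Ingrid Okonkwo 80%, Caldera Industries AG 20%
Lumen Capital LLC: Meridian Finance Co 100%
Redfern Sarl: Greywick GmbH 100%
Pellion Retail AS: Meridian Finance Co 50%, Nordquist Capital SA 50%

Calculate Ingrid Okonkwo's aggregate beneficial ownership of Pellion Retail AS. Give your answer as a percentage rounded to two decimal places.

52.00%

Ingrid reaches Pellion along 3 paths.
Via Meridian: 19% × 50% = 9.5%.
Via Nordquist: 80% × 50% = 40%.
Via Caldera → Nordquist: 25% × 20% × 50% = 2.5%.
Total: 9.5% + 40% + 2.5% = 52%.
Rounded: 52.00%.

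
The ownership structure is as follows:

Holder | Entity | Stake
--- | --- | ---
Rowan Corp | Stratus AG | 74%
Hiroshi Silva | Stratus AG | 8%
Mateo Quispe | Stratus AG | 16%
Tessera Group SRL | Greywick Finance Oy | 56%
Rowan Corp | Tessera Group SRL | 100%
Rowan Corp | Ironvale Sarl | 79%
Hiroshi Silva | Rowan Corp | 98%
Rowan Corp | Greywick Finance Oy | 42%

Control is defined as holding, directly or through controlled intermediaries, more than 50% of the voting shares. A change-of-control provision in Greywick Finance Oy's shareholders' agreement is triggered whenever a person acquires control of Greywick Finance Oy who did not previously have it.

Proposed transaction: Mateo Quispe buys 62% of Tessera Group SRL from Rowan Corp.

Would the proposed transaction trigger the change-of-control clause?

Yes

The purchase adds only to Mateo's holdings (Rowan's stake shrinks), so Mateo is the only person who could newly come to control Greywick.
Mateo's largest direct stake is 16% in Stratus, which does not meet the threshold, so Mateo controls no company.
Neither Mateo nor any entity Mateo controls holds any voting interest in Greywick.
So before the transaction, Mateo does not control Greywick.
After the purchase, Mateo holds 62% of Tessera directly, and Rowan's stake falls to 38%.
Mateo holds 62% of Tessera, so Mateo controls Tessera.
Tessera holds 56% of Greywick, so Mateo controls Greywick.
Mateo did not control Greywick before and does after, so the clause is triggered.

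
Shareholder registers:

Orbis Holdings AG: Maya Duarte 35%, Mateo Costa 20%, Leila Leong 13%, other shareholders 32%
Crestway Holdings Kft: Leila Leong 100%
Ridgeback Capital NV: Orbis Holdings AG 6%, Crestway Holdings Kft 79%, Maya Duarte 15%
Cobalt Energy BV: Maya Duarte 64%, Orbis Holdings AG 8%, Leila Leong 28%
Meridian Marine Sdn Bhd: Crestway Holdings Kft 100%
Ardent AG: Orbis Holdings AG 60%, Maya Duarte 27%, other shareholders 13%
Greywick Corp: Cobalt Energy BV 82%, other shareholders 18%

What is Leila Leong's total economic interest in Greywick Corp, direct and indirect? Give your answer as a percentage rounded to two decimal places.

23.81%

Leila reaches Greywick along 2 paths.
Via Orbis → Cobalt: 13% × 8% × 82% = 0.8528%.
Via Cobalt: 28% × 82% = 22.96%.
Total: 0.8528% + 22.96% = 23.8128%.
Rounded: 23.81%.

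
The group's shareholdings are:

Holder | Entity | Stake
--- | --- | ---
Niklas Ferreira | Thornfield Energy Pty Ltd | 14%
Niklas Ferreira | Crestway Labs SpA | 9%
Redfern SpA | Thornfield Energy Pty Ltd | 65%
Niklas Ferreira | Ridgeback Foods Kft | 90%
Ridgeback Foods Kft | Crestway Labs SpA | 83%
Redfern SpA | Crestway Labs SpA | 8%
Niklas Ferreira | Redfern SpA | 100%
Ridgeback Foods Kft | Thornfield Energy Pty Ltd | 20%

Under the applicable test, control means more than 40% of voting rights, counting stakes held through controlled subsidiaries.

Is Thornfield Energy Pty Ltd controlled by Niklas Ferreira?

Yes

Niklas holds 100% of Redfern, so Niklas controls Redfern.
Niklas holds 90% of Ridgeback, so Niklas controls Ridgeback.
Redfern and Ridgeback and Niklas together hold 65% + 20% + 14% = 99% of Thornfield, so Niklas controls Thornfield.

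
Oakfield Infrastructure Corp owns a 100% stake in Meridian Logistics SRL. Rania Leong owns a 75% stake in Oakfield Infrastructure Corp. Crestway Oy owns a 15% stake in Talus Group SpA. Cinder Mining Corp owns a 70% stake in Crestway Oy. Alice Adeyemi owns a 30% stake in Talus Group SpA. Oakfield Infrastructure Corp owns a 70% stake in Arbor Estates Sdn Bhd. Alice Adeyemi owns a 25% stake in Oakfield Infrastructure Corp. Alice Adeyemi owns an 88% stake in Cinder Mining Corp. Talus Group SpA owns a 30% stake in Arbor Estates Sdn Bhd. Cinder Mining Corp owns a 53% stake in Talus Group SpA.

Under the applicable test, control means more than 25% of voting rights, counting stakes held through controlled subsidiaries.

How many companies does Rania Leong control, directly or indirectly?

3

Rania holds 75% of Oakfield, so Rania controls Oakfield.
Oakfield holds 70% of Arbor, so Rania controls Arbor.
Oakfield holds 100% of Meridian, so Rania controls Meridian.
No other company's threshold is met.
Rania controls 3 companies.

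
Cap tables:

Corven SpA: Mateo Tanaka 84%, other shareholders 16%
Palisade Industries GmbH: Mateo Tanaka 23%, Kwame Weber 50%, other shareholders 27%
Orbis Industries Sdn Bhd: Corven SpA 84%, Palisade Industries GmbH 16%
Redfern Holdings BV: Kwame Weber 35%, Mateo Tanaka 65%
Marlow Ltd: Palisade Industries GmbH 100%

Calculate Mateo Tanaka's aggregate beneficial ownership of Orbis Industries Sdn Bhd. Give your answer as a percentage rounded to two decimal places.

Mateo reaches Orbis along 2 paths.
Via Corven: 84% × 84% = 70.56%.
Via Palisade: 23% × 16% = 3.68%.
Total: 70.56% + 3.68% = 74.24%.

74.24%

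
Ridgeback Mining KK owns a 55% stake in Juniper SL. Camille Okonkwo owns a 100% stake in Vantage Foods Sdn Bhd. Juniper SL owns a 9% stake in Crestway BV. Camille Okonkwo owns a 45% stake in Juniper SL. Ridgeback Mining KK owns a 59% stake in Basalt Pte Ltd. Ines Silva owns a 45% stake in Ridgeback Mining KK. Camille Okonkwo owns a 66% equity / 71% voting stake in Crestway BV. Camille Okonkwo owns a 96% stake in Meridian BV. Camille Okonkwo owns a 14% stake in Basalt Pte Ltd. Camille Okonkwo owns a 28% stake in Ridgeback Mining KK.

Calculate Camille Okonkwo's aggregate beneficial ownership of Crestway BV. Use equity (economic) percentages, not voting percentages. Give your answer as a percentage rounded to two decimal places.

Camille reaches Crestway along 3 paths.
Direct stake: 66% = 66%.
Via Ridgeback → Juniper: 28% × 55% × 9% = 1.386%.
Via Juniper: 45% × 9% = 4.05%.
Total: 66% + 1.386% + 4.05% = 71.436%.
Rounded: 71.44%.

71.44%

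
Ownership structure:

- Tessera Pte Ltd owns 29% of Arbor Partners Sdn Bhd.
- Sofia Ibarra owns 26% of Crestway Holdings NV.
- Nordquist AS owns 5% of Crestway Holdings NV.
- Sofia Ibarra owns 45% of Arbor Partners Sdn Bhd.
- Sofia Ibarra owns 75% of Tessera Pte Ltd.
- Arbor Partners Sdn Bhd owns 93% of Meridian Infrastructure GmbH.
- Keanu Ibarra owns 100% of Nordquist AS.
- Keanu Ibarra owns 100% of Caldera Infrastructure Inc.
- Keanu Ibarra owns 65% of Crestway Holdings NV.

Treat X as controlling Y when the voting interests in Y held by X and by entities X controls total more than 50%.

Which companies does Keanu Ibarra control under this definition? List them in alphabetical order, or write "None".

Caldera Infrastructure Inc, Crestway Holdings NV, Nordquist AS

Keanu holds 100% of Caldera, so Keanu controls Caldera.
Keanu holds 100% of Nordquist, so Keanu controls Nordquist.
Keanu and Nordquist together hold 65% + 5% = 70% of Crestway, so Keanu controls Crestway.
No other company's threshold is met.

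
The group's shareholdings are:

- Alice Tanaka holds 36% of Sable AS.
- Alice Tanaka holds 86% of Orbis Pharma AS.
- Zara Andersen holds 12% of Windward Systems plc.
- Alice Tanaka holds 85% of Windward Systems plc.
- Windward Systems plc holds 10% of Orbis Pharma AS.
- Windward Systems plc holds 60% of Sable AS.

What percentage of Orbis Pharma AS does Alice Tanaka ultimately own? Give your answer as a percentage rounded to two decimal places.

94.50%

Alice reaches Orbis along 2 paths.
Direct stake: 86% = 86%.
Via Windward: 85% × 10% = 8.5%.
Total: 86% + 8.5% = 94.5%.
Rounded: 94.50%.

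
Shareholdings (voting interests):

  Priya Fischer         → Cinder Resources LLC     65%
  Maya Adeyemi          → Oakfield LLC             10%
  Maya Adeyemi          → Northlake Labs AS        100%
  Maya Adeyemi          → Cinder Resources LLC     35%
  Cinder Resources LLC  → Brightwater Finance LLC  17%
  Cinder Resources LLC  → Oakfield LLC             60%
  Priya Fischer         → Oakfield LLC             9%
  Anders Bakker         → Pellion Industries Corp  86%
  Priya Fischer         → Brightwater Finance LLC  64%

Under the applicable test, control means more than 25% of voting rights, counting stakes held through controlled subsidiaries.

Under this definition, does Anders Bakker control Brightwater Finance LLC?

No

Anders holds 86% of Pellion, so Anders controls Pellion.
Neither Anders nor any entity Anders controls holds any voting interest in Brightwater.
So Anders does not control Brightwater.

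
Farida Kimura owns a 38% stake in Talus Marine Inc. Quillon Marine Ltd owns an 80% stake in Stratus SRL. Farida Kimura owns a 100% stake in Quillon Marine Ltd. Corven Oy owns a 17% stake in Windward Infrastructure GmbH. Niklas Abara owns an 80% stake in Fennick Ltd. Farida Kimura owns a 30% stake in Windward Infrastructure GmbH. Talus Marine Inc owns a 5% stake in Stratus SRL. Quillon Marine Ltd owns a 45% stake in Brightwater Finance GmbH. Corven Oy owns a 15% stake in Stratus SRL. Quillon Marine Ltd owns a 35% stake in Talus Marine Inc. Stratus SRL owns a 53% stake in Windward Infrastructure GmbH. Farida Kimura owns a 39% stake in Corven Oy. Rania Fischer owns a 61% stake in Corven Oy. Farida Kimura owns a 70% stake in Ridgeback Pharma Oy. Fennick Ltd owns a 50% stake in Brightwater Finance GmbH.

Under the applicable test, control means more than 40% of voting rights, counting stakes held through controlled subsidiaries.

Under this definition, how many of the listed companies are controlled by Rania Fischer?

1

Rania holds 61% of Corven, so Rania controls Corven.
No other company's threshold is met.
Rania controls 1 company.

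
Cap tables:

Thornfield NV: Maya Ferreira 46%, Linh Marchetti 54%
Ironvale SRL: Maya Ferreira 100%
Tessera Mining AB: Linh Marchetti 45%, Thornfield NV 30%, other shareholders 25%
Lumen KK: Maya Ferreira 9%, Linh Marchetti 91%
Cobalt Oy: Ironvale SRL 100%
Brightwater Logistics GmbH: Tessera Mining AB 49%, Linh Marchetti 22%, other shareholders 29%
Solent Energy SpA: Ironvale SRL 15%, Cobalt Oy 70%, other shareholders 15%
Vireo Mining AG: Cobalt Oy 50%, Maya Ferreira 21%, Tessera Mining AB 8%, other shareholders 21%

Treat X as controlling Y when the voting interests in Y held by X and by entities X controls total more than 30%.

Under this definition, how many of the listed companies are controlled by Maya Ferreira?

Maya holds 46% of Thornfield, so Maya controls Thornfield.
Maya holds 100% of Ironvale, so Maya controls Ironvale.
Ironvale holds 100% of Cobalt, so Maya controls Cobalt.
Ironvale and Cobalt together hold 15% + 70% = 85% of Solent, so Maya controls Solent.
Cobalt and Maya together hold 50% + 21% = 71% of Vireo, so Maya controls Vireo.
No other company's threshold is met.
Maya controls 5 companies.

5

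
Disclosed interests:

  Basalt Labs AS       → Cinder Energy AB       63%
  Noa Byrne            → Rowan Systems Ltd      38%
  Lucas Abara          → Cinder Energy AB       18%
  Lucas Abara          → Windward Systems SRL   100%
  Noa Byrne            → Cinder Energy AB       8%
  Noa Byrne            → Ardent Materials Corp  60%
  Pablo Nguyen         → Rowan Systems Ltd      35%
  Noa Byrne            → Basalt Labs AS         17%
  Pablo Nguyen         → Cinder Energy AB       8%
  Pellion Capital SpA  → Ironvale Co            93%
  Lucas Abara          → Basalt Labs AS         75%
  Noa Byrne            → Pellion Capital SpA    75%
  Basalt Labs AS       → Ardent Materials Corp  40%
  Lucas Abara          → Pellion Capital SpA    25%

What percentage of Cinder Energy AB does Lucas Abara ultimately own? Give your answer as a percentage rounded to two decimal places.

65.25%

Lucas reaches Cinder along 2 paths.
Via Basalt: 75% × 63% = 47.25%.
Direct stake: 18% = 18%.
Total: 47.25% + 18% = 65.25%.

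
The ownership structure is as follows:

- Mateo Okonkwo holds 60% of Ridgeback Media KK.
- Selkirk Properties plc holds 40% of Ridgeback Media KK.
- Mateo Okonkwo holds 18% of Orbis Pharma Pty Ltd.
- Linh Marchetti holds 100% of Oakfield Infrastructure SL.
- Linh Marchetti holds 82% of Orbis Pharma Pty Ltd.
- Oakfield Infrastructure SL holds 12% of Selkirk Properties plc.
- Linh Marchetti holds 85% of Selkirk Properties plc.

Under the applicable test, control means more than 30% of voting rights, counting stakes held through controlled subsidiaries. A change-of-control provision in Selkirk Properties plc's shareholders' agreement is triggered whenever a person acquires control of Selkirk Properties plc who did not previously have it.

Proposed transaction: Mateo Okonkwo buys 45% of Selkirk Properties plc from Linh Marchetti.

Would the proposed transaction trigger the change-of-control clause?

The purchase adds only to Mateo's holdings (Linh's stake shrinks), so Mateo is the only person who could newly come to control Selkirk.
Mateo holds 60% of Ridgeback, so Mateo controls Ridgeback.
Neither Mateo nor any entity Mateo controls holds any voting interest in Selkirk.
So before the transaction, Mateo does not control Selkirk.
After the purchase, Mateo holds 45% of Selkirk directly, and Linh's stake falls to 40%.
Mateo holds 45% of Selkirk, so Mateo controls Selkirk.
Mateo did not control Selkirk before and does after, so the clause is triggered.

Yes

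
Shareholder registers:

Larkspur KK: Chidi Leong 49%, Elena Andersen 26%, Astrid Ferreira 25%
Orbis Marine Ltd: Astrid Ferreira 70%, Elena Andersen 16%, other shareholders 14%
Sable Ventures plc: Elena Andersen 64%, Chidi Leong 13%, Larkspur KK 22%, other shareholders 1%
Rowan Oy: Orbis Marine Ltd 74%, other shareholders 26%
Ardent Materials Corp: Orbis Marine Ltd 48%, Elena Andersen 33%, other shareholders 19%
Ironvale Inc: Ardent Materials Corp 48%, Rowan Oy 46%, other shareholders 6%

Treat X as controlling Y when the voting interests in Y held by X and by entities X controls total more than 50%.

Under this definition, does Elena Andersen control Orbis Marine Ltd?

No

Elena holds 64% of Sable, so Elena controls Sable.
In Orbis, Elena's side holds only 16%, not > 50%.
So Elena does not control Orbis.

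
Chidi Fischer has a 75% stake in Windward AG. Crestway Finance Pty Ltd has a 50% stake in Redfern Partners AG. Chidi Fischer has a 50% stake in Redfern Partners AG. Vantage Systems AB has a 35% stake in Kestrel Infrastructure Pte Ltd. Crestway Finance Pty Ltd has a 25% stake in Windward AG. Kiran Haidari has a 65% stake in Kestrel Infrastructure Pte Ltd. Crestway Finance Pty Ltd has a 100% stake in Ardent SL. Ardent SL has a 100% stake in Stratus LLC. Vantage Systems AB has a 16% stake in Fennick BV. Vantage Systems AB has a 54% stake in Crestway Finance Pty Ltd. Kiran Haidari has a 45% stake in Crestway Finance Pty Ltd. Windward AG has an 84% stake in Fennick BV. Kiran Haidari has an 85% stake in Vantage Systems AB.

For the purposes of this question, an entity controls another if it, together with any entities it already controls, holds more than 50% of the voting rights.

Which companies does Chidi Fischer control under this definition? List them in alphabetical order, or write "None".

Fennick BV, Windward AG

Chidi holds 75% of Windward, so Chidi controls Windward.
Windward holds 84% of Fennick, so Chidi controls Fennick.
No other company's threshold is met.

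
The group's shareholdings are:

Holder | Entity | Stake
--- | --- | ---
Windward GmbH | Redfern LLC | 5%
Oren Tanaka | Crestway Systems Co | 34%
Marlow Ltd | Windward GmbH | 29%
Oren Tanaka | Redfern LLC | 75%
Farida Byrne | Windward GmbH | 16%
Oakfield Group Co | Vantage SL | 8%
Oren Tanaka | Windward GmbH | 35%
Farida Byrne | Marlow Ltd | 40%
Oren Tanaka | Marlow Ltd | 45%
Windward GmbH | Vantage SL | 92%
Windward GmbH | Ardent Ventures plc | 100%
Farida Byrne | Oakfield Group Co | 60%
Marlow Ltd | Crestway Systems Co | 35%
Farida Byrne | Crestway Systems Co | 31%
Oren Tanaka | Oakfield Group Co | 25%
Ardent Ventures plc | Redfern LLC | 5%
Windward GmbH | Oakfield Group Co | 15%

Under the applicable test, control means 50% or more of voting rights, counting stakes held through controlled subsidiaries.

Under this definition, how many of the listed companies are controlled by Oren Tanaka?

1

Oren holds 75% of Redfern, so Oren controls Redfern.
No other company's threshold is met.
Oren controls 1 company.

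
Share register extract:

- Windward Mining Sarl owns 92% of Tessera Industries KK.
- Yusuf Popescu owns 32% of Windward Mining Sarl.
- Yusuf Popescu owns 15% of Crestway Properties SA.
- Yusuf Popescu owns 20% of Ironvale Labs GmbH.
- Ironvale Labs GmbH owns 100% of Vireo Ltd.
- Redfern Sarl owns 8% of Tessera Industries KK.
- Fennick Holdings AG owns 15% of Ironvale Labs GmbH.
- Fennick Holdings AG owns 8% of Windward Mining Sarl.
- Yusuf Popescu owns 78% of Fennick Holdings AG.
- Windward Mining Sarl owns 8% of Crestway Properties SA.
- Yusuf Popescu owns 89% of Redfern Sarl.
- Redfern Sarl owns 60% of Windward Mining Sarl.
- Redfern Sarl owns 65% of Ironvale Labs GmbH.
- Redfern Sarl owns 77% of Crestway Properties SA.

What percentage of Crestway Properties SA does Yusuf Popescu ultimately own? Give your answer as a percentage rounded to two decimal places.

Yusuf reaches Crestway along 5 paths.
Via Windward: 32% × 8% = 2.56%.
Via Redfern → Windward: 89% × 60% × 8% = 4.272%.
Via Fennick → Windward: 78% × 8% × 8% = 0.4992%.
Via Redfern: 89% × 77% = 68.53%.
Direct stake: 15% = 15%.
Total: 2.56% + 4.272% + 0.4992% + 68.53% + 15% = 90.8612%.
Rounded: 90.86%.

90.86%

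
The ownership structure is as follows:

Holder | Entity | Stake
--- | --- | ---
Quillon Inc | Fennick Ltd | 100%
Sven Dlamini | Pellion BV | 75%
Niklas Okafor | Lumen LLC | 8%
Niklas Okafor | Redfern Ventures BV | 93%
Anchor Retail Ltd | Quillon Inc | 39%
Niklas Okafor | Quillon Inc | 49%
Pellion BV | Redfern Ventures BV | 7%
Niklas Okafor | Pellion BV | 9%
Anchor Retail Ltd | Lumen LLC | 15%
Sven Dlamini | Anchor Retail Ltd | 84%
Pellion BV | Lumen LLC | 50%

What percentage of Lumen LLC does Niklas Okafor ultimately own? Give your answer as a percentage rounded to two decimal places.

12.50%

Niklas reaches Lumen along 2 paths.
Direct stake: 8% = 8%.
Via Pellion: 9% × 50% = 4.5%.
Total: 8% + 4.5% = 12.5%.
Rounded: 12.50%.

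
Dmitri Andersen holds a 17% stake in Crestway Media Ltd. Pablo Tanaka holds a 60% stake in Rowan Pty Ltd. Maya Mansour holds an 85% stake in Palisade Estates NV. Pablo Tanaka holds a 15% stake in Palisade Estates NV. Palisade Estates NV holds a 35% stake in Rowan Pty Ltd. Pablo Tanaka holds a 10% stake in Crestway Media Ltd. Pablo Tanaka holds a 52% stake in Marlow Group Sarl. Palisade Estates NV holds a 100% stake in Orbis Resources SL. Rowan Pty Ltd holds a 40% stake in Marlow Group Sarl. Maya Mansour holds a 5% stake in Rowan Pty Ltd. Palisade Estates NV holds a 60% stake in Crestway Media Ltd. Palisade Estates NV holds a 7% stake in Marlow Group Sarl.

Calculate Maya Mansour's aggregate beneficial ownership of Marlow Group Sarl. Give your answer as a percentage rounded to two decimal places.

19.85%

Maya reaches Marlow along 3 paths.
Via Palisade → Rowan: 85% × 35% × 40% = 11.9%.
Via Rowan: 5% × 40% = 2%.
Via Palisade: 85% × 7% = 5.95%.
Total: 11.9% + 2% + 5.95% = 19.85%.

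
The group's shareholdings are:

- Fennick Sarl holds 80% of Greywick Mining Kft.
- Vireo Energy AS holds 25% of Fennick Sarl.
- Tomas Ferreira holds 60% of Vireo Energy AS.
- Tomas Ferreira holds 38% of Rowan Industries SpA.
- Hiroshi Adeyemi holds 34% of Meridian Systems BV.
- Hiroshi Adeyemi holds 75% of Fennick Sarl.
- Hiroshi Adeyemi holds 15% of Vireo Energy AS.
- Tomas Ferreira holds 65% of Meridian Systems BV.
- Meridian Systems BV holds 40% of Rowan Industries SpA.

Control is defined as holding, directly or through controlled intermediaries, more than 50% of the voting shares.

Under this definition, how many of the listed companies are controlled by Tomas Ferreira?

3

Tomas holds 60% of Vireo, so Tomas controls Vireo.
Tomas holds 65% of Meridian, so Tomas controls Meridian.
Tomas and Meridian together hold 38% + 40% = 78% of Rowan, so Tomas controls Rowan.
No other company's threshold is met.
Tomas controls 3 companies.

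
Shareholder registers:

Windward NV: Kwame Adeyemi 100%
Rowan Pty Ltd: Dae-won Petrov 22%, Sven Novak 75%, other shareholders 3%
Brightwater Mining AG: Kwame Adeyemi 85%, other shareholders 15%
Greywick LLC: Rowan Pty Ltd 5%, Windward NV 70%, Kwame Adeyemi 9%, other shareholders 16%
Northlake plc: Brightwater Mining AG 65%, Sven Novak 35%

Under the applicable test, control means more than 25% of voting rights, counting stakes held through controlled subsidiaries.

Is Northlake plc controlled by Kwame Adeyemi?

Kwame holds 85% of Brightwater, so Kwame controls Brightwater.
Brightwater holds 65% of Northlake, so Kwame controls Northlake.

Yes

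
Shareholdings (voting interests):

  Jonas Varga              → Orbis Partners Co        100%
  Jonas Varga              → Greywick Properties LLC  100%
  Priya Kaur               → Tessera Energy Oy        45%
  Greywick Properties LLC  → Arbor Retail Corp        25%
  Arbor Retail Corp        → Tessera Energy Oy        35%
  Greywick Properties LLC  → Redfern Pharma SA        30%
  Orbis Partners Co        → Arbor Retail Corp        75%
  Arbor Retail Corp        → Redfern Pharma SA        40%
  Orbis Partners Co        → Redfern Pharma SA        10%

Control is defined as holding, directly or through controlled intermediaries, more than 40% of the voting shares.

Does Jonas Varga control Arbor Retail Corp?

Jonas holds 100% of Orbis, so Jonas controls Orbis.
Jonas holds 100% of Greywick, so Jonas controls Greywick.
Greywick and Orbis together hold 25% + 75% = 100% of Arbor, so Jonas controls Arbor.

Yes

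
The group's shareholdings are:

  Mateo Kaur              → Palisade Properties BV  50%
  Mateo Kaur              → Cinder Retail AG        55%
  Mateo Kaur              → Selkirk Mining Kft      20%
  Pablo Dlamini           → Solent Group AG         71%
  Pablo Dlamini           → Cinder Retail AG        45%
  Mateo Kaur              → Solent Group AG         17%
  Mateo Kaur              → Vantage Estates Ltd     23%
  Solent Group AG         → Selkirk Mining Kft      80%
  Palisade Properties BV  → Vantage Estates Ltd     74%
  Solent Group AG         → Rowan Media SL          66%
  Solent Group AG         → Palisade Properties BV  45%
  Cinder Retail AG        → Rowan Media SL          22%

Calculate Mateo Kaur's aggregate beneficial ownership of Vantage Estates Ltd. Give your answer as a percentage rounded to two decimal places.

65.66%

Mateo reaches Vantage along 3 paths.
Via Solent → Palisade: 17% × 45% × 74% = 5.661%.
Via Palisade: 50% × 74% = 37%.
Direct stake: 23% = 23%.
Total: 5.661% + 37% + 23% = 65.661%.
Rounded: 65.66%.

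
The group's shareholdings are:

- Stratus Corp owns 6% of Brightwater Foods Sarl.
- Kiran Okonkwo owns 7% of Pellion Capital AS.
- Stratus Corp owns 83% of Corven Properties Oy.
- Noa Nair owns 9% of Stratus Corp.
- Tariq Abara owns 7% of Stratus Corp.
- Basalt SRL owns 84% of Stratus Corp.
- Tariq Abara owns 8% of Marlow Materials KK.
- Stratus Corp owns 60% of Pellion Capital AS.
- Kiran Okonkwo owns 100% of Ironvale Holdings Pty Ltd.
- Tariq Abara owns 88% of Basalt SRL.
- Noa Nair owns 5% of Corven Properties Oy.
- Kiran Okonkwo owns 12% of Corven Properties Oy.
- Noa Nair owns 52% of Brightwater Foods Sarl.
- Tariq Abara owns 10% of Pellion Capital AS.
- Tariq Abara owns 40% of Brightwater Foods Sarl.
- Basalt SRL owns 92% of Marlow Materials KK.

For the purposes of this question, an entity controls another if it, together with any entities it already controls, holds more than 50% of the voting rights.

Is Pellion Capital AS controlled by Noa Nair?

Noa holds 52% of Brightwater, so Noa controls Brightwater.
Neither Noa nor any entity Noa controls holds any voting interest in Pellion.
So Noa does not control Pellion.

No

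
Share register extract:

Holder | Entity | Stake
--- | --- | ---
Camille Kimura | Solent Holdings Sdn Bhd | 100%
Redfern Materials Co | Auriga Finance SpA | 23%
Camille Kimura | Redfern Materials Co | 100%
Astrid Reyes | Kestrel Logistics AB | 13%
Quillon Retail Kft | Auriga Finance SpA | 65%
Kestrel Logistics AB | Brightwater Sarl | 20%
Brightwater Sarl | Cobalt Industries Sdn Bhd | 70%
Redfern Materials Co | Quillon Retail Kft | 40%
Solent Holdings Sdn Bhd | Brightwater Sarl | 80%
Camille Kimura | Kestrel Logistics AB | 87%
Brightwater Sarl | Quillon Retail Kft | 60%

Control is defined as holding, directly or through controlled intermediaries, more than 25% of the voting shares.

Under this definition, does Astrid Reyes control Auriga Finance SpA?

No

Astrid's largest direct stake is 13% in Kestrel, which does not meet the threshold, so Astrid controls no company.
Neither Astrid nor any entity Astrid controls holds any voting interest in Auriga.
So Astrid does not control Auriga.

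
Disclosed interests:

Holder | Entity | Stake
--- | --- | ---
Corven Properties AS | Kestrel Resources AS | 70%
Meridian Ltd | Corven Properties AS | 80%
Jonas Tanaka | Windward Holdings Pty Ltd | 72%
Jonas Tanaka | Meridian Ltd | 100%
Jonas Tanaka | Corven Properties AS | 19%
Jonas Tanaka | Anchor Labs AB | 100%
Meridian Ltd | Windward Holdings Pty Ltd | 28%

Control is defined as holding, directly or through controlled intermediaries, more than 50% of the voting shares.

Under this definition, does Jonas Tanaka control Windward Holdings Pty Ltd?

Jonas holds 100% of Meridian, so Jonas controls Meridian.
Jonas and Meridian together hold 72% + 28% = 100% of Windward, so Jonas controls Windward.

Yes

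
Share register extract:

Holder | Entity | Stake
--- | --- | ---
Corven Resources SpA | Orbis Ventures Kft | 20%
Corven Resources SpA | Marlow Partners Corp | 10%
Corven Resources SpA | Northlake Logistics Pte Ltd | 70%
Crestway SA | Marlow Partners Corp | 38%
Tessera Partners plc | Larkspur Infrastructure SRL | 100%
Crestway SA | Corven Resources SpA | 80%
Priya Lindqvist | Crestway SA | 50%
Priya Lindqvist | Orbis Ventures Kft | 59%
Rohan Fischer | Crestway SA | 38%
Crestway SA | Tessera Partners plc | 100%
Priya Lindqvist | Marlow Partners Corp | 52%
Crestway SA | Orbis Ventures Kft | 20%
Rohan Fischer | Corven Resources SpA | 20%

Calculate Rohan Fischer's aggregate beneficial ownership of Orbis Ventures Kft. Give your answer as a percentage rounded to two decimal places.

Rohan reaches Orbis along 3 paths.
Via Crestway: 38% × 20% = 7.6%.
Via Crestway → Corven: 38% × 80% × 20% = 6.08%.
Via Corven: 20% × 20% = 4%.
Total: 7.6% + 6.08% + 4% = 17.68%.

17.68%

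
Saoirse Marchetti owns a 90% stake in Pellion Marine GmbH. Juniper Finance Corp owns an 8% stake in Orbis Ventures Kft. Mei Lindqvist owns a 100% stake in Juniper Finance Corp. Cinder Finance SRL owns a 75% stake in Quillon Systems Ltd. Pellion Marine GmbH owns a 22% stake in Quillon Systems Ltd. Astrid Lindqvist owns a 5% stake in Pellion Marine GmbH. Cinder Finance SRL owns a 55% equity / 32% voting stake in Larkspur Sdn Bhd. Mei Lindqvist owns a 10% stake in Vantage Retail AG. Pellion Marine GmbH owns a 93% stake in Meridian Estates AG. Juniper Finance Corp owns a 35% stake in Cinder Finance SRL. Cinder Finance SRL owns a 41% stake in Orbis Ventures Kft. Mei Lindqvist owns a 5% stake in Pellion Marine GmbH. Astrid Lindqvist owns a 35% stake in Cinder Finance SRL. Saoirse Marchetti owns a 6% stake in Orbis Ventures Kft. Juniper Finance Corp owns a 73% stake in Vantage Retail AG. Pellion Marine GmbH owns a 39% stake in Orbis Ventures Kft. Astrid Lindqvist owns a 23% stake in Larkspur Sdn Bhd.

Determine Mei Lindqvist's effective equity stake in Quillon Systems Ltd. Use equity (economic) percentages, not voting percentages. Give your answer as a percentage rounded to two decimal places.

Mei reaches Quillon along 2 paths.
Via Juniper → Cinder: 100% × 35% × 75% = 26.25%.
Via Pellion: 5% × 22% = 1.1%.
Total: 26.25% + 1.1% = 27.35%.

27.35%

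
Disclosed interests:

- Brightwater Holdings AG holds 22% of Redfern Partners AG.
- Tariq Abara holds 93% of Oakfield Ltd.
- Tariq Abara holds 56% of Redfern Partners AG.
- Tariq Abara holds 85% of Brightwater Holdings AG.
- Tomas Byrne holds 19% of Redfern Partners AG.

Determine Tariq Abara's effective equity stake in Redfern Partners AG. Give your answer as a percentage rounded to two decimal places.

Tariq reaches Redfern along 2 paths.
Via Brightwater: 85% × 22% = 18.7%.
Direct stake: 56% = 56%.
Total: 18.7% + 56% = 74.7%.
Rounded: 74.70%.

74.70%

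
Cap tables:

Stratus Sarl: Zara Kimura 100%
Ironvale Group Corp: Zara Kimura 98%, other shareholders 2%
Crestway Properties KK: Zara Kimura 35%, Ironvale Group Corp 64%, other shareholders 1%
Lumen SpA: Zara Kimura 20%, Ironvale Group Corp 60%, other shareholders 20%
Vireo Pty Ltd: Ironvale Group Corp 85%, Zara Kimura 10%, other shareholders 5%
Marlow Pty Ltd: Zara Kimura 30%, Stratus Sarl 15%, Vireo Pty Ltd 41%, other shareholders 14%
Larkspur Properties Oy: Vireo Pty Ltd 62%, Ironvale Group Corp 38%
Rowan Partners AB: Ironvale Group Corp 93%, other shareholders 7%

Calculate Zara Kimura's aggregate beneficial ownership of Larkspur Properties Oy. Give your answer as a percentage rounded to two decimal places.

95.09%

Zara reaches Larkspur along 3 paths.
Via Ironvale → Vireo: 98% × 85% × 62% = 51.646%.
Via Vireo: 10% × 62% = 6.2%.
Via Ironvale: 98% × 38% = 37.24%.
Total: 51.646% + 6.2% + 37.24% = 95.086%.
Rounded: 95.09%.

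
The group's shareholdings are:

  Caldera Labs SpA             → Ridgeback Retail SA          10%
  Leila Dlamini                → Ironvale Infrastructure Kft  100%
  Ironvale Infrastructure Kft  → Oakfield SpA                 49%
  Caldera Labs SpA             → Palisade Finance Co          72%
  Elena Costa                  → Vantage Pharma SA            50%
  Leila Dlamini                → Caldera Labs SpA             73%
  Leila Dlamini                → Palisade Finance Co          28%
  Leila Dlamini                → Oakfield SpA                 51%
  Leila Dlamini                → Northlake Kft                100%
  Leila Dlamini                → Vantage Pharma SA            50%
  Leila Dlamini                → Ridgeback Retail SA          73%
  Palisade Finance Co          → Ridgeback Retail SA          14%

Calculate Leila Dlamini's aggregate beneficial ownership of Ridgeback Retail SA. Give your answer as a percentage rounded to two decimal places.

91.58%

Leila reaches Ridgeback along 4 paths.
Direct stake: 73% = 73%.
Via Caldera → Palisade: 73% × 72% × 14% = 7.3584%.
Via Palisade: 28% × 14% = 3.92%.
Via Caldera: 73% × 10% = 7.3%.
Total: 73% + 7.3584% + 3.92% + 7.3% = 91.5784%.
Rounded: 91.58%.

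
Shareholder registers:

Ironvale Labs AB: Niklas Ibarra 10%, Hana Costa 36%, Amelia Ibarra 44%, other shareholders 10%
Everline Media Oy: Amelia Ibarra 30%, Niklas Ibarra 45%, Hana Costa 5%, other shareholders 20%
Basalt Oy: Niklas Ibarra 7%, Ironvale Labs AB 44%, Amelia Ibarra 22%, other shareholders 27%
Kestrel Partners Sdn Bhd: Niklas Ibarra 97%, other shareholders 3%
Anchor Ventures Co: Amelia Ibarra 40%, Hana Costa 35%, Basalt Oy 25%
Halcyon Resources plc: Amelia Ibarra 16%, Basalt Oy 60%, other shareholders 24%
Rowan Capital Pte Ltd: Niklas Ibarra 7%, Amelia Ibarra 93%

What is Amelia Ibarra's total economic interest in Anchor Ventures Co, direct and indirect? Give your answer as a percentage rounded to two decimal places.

Amelia reaches Anchor along 3 paths.
Direct stake: 40% = 40%.
Via Ironvale → Basalt: 44% × 44% × 25% = 4.84%.
Via Basalt: 22% × 25% = 5.5%.
Total: 40% + 4.84% + 5.5% = 50.34%.

50.34%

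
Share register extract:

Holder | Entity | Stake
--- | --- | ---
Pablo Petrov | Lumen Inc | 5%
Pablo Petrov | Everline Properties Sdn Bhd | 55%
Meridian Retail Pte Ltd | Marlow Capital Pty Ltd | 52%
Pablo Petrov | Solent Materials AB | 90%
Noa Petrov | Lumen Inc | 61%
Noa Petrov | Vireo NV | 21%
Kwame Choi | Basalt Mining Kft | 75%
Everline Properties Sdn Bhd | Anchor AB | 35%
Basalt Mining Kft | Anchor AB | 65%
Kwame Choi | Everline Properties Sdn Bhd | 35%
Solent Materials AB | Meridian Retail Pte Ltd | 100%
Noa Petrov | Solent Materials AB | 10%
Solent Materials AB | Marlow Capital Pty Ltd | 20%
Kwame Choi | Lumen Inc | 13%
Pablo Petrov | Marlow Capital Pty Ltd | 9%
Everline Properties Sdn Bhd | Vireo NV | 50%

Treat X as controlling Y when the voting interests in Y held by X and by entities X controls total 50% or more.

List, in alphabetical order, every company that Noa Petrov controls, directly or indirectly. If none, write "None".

Lumen Inc

Noa holds 61% of Lumen, so Noa controls Lumen.
No other company's threshold is met.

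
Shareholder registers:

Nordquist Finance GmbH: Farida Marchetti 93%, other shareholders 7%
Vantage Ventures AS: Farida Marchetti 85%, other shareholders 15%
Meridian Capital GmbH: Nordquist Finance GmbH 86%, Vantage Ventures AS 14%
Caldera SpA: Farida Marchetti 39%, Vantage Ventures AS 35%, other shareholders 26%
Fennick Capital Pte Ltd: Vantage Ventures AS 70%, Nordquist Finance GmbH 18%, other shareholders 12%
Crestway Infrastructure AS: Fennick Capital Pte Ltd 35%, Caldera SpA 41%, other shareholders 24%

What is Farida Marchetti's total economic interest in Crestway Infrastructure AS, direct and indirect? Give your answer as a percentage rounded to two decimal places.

54.87%

Farida reaches Crestway along 4 paths.
Via Vantage → Fennick: 85% × 70% × 35% = 20.825%.
Via Nordquist → Fennick: 93% × 18% × 35% = 5.859%.
Via Caldera: 39% × 41% = 15.99%.
Via Vantage → Caldera: 85% × 35% × 41% = 12.1975%.
Total: 20.825% + 5.859% + 15.99% + 12.1975% = 54.8715%.
Rounded: 54.87%.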